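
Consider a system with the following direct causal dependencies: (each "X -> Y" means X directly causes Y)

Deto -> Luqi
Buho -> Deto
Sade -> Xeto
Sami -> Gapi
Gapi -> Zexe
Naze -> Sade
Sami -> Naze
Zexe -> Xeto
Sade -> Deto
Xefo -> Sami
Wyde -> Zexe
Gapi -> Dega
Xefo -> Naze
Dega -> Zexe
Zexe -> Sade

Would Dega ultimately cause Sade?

There is a causal chain: Dega → Zexe → Sade.

Yes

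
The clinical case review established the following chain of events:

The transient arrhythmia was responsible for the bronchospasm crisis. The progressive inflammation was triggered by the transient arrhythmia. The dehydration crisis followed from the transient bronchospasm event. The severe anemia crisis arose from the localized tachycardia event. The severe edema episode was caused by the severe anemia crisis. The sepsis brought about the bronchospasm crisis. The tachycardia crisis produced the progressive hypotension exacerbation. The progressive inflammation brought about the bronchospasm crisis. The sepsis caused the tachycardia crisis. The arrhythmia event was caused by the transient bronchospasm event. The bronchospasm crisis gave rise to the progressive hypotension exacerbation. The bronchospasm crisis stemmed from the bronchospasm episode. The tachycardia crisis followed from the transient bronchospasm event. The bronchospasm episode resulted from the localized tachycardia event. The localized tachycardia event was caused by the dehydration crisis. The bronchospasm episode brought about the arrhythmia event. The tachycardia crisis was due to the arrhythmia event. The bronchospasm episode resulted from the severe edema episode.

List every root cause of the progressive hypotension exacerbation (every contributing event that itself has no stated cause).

the sepsis, the transient arrhythmia, the transient bronchospasm event

Tracing upstream from the progressive hypotension exacerbation: the progressive hypotension exacerbation ← the tachycardia crisis ← the transient bronchospasm event.
A separate upstream branch: the progressive hypotension exacerbation ← the bronchospasm crisis ← the transient arrhythmia.
A separate upstream branch: the progressive hypotension exacerbation ← the tachycardia crisis ← the sepsis.
Each of those chain origins has no stated cause.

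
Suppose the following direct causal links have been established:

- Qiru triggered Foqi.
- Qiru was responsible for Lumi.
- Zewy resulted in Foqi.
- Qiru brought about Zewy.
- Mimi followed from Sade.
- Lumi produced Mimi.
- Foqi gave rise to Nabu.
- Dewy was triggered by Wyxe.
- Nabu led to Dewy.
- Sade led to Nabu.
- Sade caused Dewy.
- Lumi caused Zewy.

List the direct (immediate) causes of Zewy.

Lumi, Qiru

Lumi, Qiru → Zewy with nothing further upstream stated.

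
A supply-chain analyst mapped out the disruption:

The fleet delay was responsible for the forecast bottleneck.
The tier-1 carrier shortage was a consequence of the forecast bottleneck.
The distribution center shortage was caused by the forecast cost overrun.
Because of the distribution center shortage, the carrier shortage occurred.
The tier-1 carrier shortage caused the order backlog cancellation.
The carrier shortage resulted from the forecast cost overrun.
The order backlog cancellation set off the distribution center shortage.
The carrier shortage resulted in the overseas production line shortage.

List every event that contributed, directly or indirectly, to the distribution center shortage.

Immediate causes of the distribution center shortage: the order backlog cancellation, the forecast cost overrun.
Further upstream: the fleet delay, the forecast bottleneck, the tier-1 carrier shortage.

the fleet delay, the forecast bottleneck, the forecast cost overrun, the order backlog cancellation, the tier-1 carrier shortage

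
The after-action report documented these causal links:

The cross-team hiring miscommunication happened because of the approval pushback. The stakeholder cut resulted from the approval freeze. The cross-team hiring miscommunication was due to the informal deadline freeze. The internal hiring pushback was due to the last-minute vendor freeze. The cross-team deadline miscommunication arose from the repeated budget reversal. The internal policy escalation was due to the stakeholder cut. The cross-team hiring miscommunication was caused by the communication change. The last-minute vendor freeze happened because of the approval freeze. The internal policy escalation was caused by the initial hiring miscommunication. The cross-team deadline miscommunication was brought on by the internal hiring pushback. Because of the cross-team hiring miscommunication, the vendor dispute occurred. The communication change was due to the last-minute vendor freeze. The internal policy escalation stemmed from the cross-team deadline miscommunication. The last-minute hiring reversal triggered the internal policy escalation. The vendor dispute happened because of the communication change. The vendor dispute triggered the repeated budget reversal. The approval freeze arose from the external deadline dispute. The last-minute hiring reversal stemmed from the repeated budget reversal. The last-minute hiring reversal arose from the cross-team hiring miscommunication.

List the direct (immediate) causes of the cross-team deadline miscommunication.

Upstream contributors include the external deadline dispute, the approval freeze, the last-minute vendor freeze, the communication change, the informal deadline freeze, the approval pushback, the cross-team hiring miscommunication, the vendor dispute, but only the internal hiring pushback, the repeated budget reversal feed directly into the cross-team deadline miscommunication.

the internal hiring pushback, the repeated budget reversal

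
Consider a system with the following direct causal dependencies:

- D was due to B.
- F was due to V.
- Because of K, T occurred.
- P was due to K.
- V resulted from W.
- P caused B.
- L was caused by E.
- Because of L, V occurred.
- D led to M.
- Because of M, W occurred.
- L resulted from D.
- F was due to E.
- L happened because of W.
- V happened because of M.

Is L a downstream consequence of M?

There is a causal chain: M → W → L.

Yes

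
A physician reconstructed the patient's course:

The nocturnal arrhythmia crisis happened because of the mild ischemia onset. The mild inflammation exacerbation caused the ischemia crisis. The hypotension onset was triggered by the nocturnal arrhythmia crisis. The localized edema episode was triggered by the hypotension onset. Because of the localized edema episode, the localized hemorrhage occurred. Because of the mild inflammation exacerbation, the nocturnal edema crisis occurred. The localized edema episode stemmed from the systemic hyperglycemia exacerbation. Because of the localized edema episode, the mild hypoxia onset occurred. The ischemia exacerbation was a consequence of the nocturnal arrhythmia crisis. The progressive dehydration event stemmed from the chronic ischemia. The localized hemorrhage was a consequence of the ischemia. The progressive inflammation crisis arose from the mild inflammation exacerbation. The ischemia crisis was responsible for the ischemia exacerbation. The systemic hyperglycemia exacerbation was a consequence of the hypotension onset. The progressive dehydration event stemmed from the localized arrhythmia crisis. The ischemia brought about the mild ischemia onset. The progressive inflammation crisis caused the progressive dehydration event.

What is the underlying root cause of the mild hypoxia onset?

Tracing upstream from the mild hypoxia onset: the mild hypoxia onset ← the localized edema episode ← the hypotension onset ← the nocturnal arrhythmia crisis ← the mild ischemia onset ← the ischemia.
The ischemia has no stated cause, so it is the root.

the ischemia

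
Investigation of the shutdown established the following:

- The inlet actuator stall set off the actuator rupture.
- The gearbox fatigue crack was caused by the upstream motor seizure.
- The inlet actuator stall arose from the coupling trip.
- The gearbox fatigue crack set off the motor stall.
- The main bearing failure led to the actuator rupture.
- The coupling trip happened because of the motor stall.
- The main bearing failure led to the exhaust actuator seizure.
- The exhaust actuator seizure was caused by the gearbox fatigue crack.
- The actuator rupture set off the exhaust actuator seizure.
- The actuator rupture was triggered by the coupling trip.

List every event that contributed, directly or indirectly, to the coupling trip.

the gearbox fatigue crack, the motor stall, the upstream motor seizure

Immediate cause of the coupling trip: the motor stall.
Further upstream: the upstream motor seizure, the gearbox fatigue crack.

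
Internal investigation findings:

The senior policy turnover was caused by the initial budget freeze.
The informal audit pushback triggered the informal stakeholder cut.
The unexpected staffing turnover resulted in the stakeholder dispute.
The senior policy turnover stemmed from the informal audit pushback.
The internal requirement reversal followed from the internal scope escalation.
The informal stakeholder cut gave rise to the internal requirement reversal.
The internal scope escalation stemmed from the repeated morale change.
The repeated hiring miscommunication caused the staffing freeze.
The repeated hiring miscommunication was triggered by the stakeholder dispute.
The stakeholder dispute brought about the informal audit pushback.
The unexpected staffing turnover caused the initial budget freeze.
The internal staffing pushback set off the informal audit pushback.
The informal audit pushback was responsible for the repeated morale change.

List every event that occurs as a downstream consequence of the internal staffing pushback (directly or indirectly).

Direct effects: the informal audit pushback.
2 steps out: the senior policy turnover, the informal stakeholder cut, the repeated morale change.
3 steps out: the internal scope escalation, the internal requirement reversal.
Not reachable from it: the unexpected staffing turnover, the stakeholder dispute, the repeated hiring miscommunication, the initial budget freeze, the staffing freeze.

the informal audit pushback, the informal stakeholder cut, the internal requirement reversal, the internal scope escalation, the repeated morale change, the senior policy turnover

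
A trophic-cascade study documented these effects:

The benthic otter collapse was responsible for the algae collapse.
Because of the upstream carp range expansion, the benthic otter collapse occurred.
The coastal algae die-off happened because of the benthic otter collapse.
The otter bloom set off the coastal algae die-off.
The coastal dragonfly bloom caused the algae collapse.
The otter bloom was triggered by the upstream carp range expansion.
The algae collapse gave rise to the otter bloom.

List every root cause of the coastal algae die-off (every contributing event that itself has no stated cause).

Tracing upstream from the coastal algae die-off: the coastal algae die-off ← the benthic otter collapse ← the upstream carp range expansion.
A separate upstream branch: the coastal algae die-off ← the otter bloom ← the algae collapse ← the coastal dragonfly bloom.
Each of those chain origins has no stated cause.

the coastal dragonfly bloom, the upstream carp range expansion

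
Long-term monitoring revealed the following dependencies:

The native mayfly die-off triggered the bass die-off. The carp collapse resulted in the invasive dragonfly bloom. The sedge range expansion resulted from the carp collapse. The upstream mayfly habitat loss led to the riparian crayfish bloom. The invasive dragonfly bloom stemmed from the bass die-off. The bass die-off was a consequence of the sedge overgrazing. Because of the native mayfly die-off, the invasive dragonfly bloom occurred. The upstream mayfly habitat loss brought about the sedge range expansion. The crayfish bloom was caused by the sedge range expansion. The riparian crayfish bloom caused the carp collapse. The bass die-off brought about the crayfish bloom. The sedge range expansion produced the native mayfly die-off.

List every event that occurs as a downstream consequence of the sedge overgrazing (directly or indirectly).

the bass die-off, the crayfish bloom, the invasive dragonfly bloom

Direct effects: the bass die-off.
2 steps out: the crayfish bloom, the invasive dragonfly bloom.
Not reachable from it: the upstream mayfly habitat loss, the riparian crayfish bloom, the carp collapse, the sedge range expansion, the native mayfly die-off.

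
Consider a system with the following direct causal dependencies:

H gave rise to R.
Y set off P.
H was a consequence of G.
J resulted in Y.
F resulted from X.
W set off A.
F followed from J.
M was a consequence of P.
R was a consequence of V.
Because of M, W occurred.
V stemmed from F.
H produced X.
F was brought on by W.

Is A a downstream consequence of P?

Yes

There is a causal chain: P → M → W → A.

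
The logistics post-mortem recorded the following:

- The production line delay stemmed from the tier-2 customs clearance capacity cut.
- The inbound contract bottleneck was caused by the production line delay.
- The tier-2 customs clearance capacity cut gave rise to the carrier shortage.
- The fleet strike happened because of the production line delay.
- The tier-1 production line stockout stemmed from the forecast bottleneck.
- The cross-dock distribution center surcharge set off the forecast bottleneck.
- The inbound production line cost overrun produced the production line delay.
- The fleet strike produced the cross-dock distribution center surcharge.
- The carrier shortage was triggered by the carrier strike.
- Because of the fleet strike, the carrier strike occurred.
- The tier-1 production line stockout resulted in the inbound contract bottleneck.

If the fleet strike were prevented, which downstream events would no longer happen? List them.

the carrier strike, the cross-dock distribution center surcharge, the forecast bottleneck, the tier-1 production line stockout

Downstream of the fleet strike: the cross-dock distribution center surcharge, the forecast bottleneck, the carrier strike, the tier-1 production line stockout, the inbound contract bottleneck, the carrier shortage.
Of those, still caused via another path: the inbound contract bottleneck, the carrier shortage.
The remainder have no surviving cause.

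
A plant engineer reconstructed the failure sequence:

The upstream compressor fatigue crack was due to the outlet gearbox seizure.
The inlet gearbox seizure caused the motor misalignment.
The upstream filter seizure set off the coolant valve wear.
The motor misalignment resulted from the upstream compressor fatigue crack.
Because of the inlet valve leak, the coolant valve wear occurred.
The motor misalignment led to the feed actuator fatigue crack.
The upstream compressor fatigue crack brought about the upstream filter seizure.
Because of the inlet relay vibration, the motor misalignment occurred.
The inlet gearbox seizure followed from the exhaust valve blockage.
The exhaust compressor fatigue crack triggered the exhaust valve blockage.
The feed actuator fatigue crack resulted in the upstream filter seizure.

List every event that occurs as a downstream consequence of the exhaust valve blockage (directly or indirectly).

Direct effects: the inlet gearbox seizure.
2 steps out: the motor misalignment.
3 steps out: the feed actuator fatigue crack.
4 steps out: the upstream filter seizure.
5 steps out: the coolant valve wear.
Not reachable from it: the exhaust compressor fatigue crack, the outlet gearbox seizure, the upstream compressor fatigue crack, the inlet valve leak, the inlet relay vibration.

the coolant valve wear, the feed actuator fatigue crack, the inlet gearbox seizure, the motor misalignment, the upstream filter seizure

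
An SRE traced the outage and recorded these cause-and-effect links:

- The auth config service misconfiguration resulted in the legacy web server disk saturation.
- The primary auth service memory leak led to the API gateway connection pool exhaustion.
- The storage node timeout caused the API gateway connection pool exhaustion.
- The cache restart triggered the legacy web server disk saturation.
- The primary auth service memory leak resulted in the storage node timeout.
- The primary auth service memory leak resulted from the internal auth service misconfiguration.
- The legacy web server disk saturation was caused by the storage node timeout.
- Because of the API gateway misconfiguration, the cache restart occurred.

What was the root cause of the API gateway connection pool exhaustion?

Tracing upstream from the API gateway connection pool exhaustion: the API gateway connection pool exhaustion ← the primary auth service memory leak ← the internal auth service misconfiguration.
The internal auth service misconfiguration has no stated cause, so it is the root.

the internal auth service misconfiguration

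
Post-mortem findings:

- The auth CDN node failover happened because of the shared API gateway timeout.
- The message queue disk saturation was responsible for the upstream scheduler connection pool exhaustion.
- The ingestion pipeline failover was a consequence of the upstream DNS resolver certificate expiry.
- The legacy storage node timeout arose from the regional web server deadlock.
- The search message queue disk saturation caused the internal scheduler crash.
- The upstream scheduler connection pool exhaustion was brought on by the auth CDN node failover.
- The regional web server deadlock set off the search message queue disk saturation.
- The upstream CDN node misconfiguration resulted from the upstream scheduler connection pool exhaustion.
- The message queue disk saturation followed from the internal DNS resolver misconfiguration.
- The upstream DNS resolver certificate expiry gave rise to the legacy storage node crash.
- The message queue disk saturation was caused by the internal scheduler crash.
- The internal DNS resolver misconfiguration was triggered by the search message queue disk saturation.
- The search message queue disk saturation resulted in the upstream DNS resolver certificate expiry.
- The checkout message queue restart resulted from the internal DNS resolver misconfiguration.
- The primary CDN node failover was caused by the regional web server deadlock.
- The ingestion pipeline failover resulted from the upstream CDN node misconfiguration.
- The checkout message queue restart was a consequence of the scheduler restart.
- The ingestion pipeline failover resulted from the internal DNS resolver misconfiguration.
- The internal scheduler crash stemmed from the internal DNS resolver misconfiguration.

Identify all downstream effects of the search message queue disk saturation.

the checkout message queue restart, the ingestion pipeline failover, the internal DNS resolver misconfiguration, the internal scheduler crash, the legacy storage node crash, the message queue disk saturation, the upstream CDN node misconfiguration, the upstream DNS resolver certificate expiry, the upstream scheduler connection pool exhaustion

Direct effects: the upstream DNS resolver certificate expiry, the internal DNS resolver misconfiguration, the internal scheduler crash.
2 steps out: the checkout message queue restart, the message queue disk saturation, the legacy storage node crash, the ingestion pipeline failover.
3 steps out: the upstream scheduler connection pool exhaustion.
4 steps out: the upstream CDN node misconfiguration.
Not reachable from it: the regional web server deadlock, the legacy storage node timeout, the primary CDN node failover, the scheduler restart, the shared API gateway timeout, the auth CDN node failover.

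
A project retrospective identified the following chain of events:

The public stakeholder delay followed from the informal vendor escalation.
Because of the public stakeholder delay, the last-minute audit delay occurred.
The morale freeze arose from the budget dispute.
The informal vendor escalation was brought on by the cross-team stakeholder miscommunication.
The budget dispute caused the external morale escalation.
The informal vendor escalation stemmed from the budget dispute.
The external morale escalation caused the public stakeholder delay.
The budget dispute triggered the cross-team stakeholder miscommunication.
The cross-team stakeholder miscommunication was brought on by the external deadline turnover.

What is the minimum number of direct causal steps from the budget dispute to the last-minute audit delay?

Shortest chain: the budget dispute → the external morale escalation → the public stakeholder delay → the last-minute audit delay.

3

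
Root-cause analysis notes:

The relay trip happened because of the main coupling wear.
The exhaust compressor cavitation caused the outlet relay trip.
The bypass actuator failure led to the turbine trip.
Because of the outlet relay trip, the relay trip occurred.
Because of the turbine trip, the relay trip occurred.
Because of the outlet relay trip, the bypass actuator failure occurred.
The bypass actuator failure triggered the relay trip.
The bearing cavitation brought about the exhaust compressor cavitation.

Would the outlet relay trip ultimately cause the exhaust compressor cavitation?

No

The outlet relay trip leads to the bypass actuator failure, the turbine trip, the relay trip; the exhaust compressor cavitation is not among them.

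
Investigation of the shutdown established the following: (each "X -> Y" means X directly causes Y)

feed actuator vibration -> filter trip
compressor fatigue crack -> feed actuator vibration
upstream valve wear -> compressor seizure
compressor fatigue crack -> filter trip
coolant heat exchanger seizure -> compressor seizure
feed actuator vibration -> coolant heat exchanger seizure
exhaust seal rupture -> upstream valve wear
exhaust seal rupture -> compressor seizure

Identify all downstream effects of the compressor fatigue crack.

the compressor seizure, the coolant heat exchanger seizure, the feed actuator vibration, the filter trip

Direct effects: the feed actuator vibration, the filter trip.
2 steps out: the coolant heat exchanger seizure.
3 steps out: the compressor seizure.
Not reachable from it: the exhaust seal rupture, the upstream valve wear.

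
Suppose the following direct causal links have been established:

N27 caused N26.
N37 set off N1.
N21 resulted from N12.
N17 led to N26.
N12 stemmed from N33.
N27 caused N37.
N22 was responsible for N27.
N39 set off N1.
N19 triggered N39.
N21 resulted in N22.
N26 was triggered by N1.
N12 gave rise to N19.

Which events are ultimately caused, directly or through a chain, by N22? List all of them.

N1, N26, N27, N37

Direct effects: N27.
2 steps out: N37, N26.
3 steps out: N1.
Not reachable from it: N33, N12, N19, N21, N39, N17.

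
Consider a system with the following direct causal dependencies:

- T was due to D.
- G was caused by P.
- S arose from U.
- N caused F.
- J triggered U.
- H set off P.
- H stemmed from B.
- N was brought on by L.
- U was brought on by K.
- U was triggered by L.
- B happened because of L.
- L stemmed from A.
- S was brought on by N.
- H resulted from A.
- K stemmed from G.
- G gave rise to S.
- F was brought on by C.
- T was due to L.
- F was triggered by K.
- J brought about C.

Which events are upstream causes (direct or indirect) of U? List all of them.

Immediate causes of U: L, J, K.
Further upstream: A, B, H, P, G.

A, B, G, H, J, K, L, P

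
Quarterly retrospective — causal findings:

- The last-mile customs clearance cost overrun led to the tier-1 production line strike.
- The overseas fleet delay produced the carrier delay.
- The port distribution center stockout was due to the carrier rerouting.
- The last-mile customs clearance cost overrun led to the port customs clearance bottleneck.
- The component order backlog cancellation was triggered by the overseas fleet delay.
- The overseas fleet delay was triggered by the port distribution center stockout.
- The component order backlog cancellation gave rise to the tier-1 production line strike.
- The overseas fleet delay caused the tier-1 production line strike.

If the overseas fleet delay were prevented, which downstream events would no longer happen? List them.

the carrier delay, the component order backlog cancellation

Downstream of the overseas fleet delay: the component order backlog cancellation, the tier-1 production line strike, the carrier delay.
Of those, still caused via another path: the tier-1 production line strike.
The remainder have no surviving cause.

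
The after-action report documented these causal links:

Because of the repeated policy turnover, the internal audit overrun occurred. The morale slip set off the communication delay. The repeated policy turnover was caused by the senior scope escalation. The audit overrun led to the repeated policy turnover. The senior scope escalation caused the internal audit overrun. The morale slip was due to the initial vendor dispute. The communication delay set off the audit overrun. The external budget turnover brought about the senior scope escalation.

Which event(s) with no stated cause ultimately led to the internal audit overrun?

Tracing upstream from the internal audit overrun: the internal audit overrun ← the repeated policy turnover ← the audit overrun ← the communication delay ← the morale slip ← the initial vendor dispute.
A separate upstream branch: the internal audit overrun ← the senior scope escalation ← the external budget turnover.
Each of those chain origins has no stated cause.

the external budget turnover, the initial vendor dispute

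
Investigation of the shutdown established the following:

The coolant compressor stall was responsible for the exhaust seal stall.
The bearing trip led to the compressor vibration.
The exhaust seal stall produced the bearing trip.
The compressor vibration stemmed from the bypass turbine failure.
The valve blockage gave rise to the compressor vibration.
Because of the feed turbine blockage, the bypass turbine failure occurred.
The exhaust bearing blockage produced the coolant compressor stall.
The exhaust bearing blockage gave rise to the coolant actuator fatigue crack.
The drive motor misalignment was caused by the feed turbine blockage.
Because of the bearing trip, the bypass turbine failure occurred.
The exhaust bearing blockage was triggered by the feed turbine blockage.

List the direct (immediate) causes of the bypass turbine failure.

Upstream contributors include the exhaust bearing blockage, the coolant compressor stall, the exhaust seal stall, but only the bearing trip, the feed turbine blockage feed directly into the bypass turbine failure.

the bearing trip, the feed turbine blockage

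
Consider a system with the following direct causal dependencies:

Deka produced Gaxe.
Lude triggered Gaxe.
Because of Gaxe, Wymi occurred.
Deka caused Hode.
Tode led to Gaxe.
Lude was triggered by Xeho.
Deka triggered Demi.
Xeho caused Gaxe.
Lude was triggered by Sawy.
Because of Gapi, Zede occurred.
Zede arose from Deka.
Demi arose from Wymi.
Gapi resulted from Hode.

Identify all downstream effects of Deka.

Direct effects: Hode, Zede, Gaxe, Demi.
2 steps out: Gapi, Wymi.
Not reachable from it: Xeho, Tode, Sawy, Lude.

Demi, Gapi, Gaxe, Hode, Wymi, Zede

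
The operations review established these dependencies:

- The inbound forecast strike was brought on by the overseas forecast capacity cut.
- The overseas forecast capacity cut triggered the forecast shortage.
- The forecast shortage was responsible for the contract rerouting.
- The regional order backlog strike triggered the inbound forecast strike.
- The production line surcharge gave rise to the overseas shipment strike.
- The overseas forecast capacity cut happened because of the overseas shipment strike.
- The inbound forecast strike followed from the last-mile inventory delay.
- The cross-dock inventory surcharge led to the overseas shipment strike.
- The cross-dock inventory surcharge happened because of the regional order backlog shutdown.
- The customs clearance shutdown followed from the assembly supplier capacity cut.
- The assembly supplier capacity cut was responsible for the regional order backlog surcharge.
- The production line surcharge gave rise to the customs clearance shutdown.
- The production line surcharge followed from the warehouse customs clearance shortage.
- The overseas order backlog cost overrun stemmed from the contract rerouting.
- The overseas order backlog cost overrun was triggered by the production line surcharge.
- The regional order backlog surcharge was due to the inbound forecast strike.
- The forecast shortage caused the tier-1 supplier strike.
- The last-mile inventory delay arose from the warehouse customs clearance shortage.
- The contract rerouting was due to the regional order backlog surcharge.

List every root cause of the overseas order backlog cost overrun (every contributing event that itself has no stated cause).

Tracing upstream from the overseas order backlog cost overrun: the overseas order backlog cost overrun ← the contract rerouting ← the forecast shortage ← the overseas forecast capacity cut ← the overseas shipment strike ← the cross-dock inventory surcharge ← the regional order backlog shutdown.
A separate upstream branch: the overseas order backlog cost overrun ← the contract rerouting ← the regional order backlog surcharge ← the inbound forecast strike ← the regional order backlog strike.
A separate upstream branch: the overseas order backlog cost overrun ← the production line surcharge ← the warehouse customs clearance shortage.
A separate upstream branch: the overseas order backlog cost overrun ← the contract rerouting ← the regional order backlog surcharge ← the assembly supplier capacity cut.
Each of those chain origins has no stated cause.

the assembly supplier capacity cut, the regional order backlog shutdown, the regional order backlog strike, the warehouse customs clearance shortage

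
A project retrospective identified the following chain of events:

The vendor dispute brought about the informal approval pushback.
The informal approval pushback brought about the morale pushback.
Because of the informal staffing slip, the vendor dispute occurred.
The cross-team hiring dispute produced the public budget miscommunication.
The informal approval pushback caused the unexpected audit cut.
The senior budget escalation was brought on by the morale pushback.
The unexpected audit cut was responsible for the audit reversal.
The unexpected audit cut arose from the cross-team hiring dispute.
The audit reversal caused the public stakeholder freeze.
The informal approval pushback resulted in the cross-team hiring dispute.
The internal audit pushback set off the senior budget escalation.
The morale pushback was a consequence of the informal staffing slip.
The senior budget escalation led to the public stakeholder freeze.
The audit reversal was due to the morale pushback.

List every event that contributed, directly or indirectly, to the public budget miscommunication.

Immediate cause of the public budget miscommunication: the cross-team hiring dispute.
Further upstream: the informal staffing slip, the vendor dispute, the informal approval pushback.

the cross-team hiring dispute, the informal approval pushback, the informal staffing slip, the vendor dispute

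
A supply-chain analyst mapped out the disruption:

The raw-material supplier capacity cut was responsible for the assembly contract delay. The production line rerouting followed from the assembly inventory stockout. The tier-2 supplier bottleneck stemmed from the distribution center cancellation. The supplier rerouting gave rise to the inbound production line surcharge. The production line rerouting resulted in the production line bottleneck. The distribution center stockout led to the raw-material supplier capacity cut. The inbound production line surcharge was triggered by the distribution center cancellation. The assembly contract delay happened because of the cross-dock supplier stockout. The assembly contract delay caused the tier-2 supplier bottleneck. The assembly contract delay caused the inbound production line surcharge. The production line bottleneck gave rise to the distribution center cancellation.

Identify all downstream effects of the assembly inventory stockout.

the distribution center cancellation, the inbound production line surcharge, the production line bottleneck, the production line rerouting, the tier-2 supplier bottleneck

Direct effects: the production line rerouting.
2 steps out: the production line bottleneck.
3 steps out: the distribution center cancellation.
4 steps out: the tier-2 supplier bottleneck, the inbound production line surcharge.
Not reachable from it: the supplier rerouting, the cross-dock supplier stockout, the distribution center stockout, the raw-material supplier capacity cut, the assembly contract delay.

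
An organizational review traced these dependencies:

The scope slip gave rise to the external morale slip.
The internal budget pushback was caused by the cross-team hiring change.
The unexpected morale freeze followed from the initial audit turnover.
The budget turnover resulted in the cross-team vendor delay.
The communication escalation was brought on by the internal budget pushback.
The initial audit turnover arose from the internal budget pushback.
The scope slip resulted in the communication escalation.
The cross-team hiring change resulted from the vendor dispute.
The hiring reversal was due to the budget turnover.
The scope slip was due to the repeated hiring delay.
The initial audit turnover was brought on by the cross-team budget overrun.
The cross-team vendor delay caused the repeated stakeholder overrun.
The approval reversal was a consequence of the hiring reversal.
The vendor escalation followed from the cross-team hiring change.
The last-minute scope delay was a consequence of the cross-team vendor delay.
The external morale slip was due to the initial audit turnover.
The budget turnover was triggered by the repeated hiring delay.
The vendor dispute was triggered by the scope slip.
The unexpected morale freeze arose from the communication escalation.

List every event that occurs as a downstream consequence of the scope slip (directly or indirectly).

the communication escalation, the cross-team hiring change, the external morale slip, the initial audit turnover, the internal budget pushback, the unexpected morale freeze, the vendor dispute, the vendor escalation

Direct effects: the vendor dispute, the external morale slip, the communication escalation.
2 steps out: the cross-team hiring change, the unexpected morale freeze.
3 steps out: the vendor escalation, the internal budget pushback.
4 steps out: the initial audit turnover.
Not reachable from it: the repeated hiring delay, the budget turnover, the hiring reversal, the cross-team vendor delay, the last-minute scope delay, the approval reversal, the repeated stakeholder overrun, the cross-team budget overrun.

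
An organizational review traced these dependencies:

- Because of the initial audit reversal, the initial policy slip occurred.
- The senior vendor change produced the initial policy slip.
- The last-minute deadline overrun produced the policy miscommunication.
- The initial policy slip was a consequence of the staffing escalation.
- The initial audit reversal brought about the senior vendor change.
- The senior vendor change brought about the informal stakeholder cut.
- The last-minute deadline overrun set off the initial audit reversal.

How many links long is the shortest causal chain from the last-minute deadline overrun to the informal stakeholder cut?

3

Shortest chain: the last-minute deadline overrun → the initial audit reversal → the senior vendor change → the informal stakeholder cut.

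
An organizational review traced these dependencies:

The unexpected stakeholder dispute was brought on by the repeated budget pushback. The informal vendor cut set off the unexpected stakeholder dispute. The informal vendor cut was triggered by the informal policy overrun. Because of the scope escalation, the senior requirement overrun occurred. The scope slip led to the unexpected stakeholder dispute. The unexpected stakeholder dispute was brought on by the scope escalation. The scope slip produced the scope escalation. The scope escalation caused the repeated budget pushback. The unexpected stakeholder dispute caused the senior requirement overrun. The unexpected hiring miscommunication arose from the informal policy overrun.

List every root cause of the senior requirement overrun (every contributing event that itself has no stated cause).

Tracing upstream from the senior requirement overrun: the senior requirement overrun ← the scope escalation ← the scope slip.
A separate upstream branch: the senior requirement overrun ← the unexpected stakeholder dispute ← the informal vendor cut ← the informal policy overrun.
Each of those chain origins has no stated cause.

the informal policy overrun, the scope slip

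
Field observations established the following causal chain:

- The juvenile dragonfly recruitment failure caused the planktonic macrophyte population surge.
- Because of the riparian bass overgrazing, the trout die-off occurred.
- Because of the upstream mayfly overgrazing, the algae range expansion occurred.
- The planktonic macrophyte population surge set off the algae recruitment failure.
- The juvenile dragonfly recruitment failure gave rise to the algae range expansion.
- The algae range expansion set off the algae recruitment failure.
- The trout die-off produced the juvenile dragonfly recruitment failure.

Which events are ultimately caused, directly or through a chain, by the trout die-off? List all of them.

the algae range expansion, the algae recruitment failure, the juvenile dragonfly recruitment failure, the planktonic macrophyte population surge

Direct effects: the juvenile dragonfly recruitment failure.
2 steps out: the algae range expansion, the planktonic macrophyte population surge.
3 steps out: the algae recruitment failure.
Not reachable from it: the riparian bass overgrazing, the upstream mayfly overgrazing.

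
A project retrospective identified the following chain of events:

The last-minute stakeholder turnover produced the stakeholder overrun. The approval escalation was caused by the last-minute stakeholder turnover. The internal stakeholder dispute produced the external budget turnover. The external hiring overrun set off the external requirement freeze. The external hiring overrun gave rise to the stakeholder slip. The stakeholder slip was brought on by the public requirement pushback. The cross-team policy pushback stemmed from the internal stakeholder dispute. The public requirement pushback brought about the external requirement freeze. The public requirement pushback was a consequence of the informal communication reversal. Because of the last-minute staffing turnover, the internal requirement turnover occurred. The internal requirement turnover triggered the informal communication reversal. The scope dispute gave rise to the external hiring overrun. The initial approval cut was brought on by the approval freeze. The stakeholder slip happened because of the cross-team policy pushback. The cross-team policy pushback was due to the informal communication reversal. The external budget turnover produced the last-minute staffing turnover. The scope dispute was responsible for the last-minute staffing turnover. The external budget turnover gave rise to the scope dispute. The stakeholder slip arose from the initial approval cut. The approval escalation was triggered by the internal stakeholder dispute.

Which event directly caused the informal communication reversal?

Upstream contributors include the internal stakeholder dispute, the external budget turnover, the scope dispute, the last-minute staffing turnover, but only the internal requirement turnover feeds directly into the informal communication reversal.

the internal requirement turnover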